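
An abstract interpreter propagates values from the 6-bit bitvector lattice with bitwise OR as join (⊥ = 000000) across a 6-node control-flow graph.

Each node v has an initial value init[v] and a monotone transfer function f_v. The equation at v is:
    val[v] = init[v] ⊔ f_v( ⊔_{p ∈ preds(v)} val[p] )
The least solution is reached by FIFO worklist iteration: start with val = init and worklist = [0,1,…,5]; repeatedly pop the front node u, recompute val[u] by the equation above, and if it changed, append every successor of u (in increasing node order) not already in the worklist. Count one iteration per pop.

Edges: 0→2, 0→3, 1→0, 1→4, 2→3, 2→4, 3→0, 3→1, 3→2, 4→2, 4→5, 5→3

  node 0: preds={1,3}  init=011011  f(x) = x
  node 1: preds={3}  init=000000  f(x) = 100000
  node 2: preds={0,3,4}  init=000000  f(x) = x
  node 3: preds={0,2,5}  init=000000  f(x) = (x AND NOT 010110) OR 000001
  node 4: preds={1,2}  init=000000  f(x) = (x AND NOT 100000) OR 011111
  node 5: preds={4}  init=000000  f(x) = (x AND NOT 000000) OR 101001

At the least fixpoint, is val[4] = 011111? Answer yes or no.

Trace (14 dequeues):
  [1] u=0 | in 000000 | out 011011 | ==
  [2] u=1 | in 000000 | out 100000 | prev 000000 | push {0}
  [3] u=2 | in 011011 | out 011011 | prev 000000 | push {}
  [4] u=3 | in 011011 | out 001001 | prev 000000 | push {1,2}
  [5] u=4 | in 111011 | out 011111 | prev 000000 | push {}
  [6] u=5 | in 011111 | out 111111 | prev 000000 | push {3}
  [7] u=0 | in 101001 | out 111011 | prev 011011 | push {}
  [8] u=1 | in 001001 | out 100000 | ==
  [9] u=2 | in 111111 | out 111111 | prev 011011 | push {4}
  [10] u=3 | in 111111 | out 101001 | prev 001001 | push {0,1,2}
  [11] u=4 | in 111111 | out 011111 | ==
  [12] u=0 | in 101001 | out 111011 | ==
  [13] u=1 | in 101001 | out 100000 | ==
  [14] u=2 | in 111111 | out 111111 | ==

Converged values:
  [0] 111011
  [1] 100000
  [2] 111111
  [3] 101001
  [4] 011111
  [5] 111111

yes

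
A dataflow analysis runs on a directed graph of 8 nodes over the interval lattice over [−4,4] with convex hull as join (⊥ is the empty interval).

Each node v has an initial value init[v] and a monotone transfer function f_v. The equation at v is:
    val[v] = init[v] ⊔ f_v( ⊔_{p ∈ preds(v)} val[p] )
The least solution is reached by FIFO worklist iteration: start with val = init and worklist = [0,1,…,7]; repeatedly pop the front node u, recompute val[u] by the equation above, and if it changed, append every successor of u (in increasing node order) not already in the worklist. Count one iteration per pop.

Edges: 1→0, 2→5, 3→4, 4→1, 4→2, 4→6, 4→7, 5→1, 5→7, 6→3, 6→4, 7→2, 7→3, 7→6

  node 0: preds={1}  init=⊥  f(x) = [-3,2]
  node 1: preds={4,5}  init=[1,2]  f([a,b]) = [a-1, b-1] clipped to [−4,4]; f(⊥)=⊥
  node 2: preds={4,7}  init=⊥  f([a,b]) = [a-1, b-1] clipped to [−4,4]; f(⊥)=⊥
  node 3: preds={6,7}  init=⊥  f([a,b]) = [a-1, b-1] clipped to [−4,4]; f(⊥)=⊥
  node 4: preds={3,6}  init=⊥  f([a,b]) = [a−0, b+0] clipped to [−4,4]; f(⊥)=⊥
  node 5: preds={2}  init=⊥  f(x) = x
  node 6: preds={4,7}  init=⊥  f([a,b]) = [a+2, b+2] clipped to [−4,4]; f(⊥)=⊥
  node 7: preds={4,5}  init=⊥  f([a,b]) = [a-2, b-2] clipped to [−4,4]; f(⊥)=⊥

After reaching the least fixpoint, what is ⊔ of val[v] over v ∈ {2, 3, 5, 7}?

Iteration log — 8 steps:
  step 1. node 0  ⊔preds=[1,2]  new=[-3,2]  old=⊥  +wl: 
  step 2. node 1  ⊔preds=⊥  new=[1,2]  stable
  step 3. node 2  ⊔preds=⊥  new=⊥  stable
  step 4. node 3  ⊔preds=⊥  new=⊥  stable
  step 5. node 4  ⊔preds=⊥  new=⊥  stable
  step 6. node 5  ⊔preds=⊥  new=⊥  stable
  step 7. node 6  ⊔preds=⊥  new=⊥  stable
  step 8. node 7  ⊔preds=⊥  new=⊥  stable

Least fixpoint reached:
  node 0: [-3,2]
  node 1: [1,2]
  node 2: ⊥
  node 3: ⊥
  node 4: ⊥
  node 5: ⊥
  node 6: ⊥
  node 7: ⊥

⊥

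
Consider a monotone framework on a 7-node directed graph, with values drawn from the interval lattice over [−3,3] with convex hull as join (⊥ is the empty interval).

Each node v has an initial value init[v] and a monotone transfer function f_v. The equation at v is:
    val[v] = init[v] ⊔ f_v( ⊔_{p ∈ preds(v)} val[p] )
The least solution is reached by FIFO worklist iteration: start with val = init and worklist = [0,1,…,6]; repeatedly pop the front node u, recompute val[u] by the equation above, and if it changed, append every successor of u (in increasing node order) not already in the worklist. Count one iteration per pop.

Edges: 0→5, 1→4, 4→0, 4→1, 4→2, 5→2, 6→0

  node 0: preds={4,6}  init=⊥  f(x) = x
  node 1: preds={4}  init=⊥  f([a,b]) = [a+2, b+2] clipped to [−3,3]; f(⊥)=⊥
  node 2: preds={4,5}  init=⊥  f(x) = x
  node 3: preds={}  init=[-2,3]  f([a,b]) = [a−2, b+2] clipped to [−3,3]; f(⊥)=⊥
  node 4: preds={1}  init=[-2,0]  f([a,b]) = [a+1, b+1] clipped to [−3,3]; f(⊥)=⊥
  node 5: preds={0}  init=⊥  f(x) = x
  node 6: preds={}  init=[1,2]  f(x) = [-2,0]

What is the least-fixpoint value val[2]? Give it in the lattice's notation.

Iteration log — 13 steps:
  step 1. node 0  ⊔preds=[-2,2]  new=[-2,2]  old=⊥  +wl: 
  step 2. node 1  ⊔preds=[-2,0]  new=[0,2]  old=⊥  +wl: 
  step 3. node 2  ⊔preds=[-2,0]  new=[-2,0]  old=⊥  +wl: 
  step 4. node 3  ⊔preds=⊥  new=[-2,3]  stable
  step 5. node 4  ⊔preds=[0,2]  new=[-2,3]  old=[-2,0]  +wl: 0,1,2
  step 6. node 5  ⊔preds=[-2,2]  new=[-2,2]  old=⊥  +wl: 
  step 7. node 6  ⊔preds=⊥  new=[-2,2]  old=[1,2]  +wl: 
  step 8. node 0  ⊔preds=[-2,3]  new=[-2,3]  old=[-2,2]  +wl: 5
  step 9. node 1  ⊔preds=[-2,3]  new=[0,3]  old=[0,2]  +wl: 4
  step 10. node 2  ⊔preds=[-2,3]  new=[-2,3]  old=[-2,0]  +wl: 
  step 11. node 5  ⊔preds=[-2,3]  new=[-2,3]  old=[-2,2]  +wl: 2
  step 12. node 4  ⊔preds=[0,3]  new=[-2,3]  stable
  step 13. node 2  ⊔preds=[-2,3]  new=[-2,3]  stable

Least fixpoint reached:
  node 0: [-2,3]
  node 1: [0,3]
  node 2: [-2,3]
  node 3: [-2,3]
  node 4: [-2,3]
  node 5: [-2,3]
  node 6: [-2,2]

[-2,3]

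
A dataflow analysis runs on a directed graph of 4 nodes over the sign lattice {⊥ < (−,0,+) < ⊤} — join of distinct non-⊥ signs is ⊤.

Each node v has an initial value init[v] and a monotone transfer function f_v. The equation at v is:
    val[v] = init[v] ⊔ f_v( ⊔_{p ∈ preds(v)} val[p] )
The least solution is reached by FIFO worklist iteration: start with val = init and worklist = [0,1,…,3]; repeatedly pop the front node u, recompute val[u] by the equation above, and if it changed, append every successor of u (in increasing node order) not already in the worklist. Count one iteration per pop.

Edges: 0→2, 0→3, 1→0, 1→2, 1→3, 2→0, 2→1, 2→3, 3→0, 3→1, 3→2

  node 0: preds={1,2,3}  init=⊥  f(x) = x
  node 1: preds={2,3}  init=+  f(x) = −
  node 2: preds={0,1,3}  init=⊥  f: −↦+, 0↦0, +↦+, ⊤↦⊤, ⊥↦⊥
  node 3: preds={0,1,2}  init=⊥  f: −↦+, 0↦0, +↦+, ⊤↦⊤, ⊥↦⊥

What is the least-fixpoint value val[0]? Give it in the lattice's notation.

⊤

Iteration log — 8 steps:
  step 1. node 0  ⊔preds=+  new=+  old=⊥  +wl: 
  step 2. node 1  ⊔preds=⊥  new=⊤  old=+  +wl: 0
  step 3. node 2  ⊔preds=⊤  new=⊤  old=⊥  +wl: 1
  step 4. node 3  ⊔preds=⊤  new=⊤  old=⊥  +wl: 2
  step 5. node 0  ⊔preds=⊤  new=⊤  old=+  +wl: 3
  step 6. node 1  ⊔preds=⊤  new=⊤  stable
  step 7. node 2  ⊔preds=⊤  new=⊤  stable
  step 8. node 3  ⊔preds=⊤  new=⊤  stable

Least fixpoint reached:
  node 0: ⊤
  node 1: ⊤
  node 2: ⊤
  node 3: ⊤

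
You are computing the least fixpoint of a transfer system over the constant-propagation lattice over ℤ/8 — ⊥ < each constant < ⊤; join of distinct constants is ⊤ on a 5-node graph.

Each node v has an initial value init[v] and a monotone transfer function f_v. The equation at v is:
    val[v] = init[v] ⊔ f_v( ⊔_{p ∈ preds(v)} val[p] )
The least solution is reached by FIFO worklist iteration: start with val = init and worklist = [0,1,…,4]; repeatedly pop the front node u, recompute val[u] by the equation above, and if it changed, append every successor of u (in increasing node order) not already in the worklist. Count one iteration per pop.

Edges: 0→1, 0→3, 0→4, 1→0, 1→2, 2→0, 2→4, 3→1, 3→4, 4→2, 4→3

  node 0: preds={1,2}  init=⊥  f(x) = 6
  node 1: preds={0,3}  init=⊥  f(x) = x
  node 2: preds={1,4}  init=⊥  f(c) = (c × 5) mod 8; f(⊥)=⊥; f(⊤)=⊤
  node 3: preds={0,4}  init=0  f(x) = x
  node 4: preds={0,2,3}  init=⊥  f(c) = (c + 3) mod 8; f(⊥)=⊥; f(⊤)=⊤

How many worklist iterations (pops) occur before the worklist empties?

9

Iteration log — 9 steps:
  step 1. node 0  ⊔preds=⊥  new=6  old=⊥  +wl: 
  step 2. node 1  ⊔preds=⊤  new=⊤  old=⊥  +wl: 0
  step 3. node 2  ⊔preds=⊤  new=⊤  old=⊥  +wl: 
  step 4. node 3  ⊔preds=6  new=⊤  old=0  +wl: 1
  step 5. node 4  ⊔preds=⊤  new=⊤  old=⊥  +wl: 2,3
  step 6. node 0  ⊔preds=⊤  new=6  stable
  step 7. node 1  ⊔preds=⊤  new=⊤  stable
  step 8. node 2  ⊔preds=⊤  new=⊤  stable
  step 9. node 3  ⊔preds=⊤  new=⊤  stable

Least fixpoint reached:
  node 0: 6
  node 1: ⊤
  node 2: ⊤
  node 3: ⊤
  node 4: ⊤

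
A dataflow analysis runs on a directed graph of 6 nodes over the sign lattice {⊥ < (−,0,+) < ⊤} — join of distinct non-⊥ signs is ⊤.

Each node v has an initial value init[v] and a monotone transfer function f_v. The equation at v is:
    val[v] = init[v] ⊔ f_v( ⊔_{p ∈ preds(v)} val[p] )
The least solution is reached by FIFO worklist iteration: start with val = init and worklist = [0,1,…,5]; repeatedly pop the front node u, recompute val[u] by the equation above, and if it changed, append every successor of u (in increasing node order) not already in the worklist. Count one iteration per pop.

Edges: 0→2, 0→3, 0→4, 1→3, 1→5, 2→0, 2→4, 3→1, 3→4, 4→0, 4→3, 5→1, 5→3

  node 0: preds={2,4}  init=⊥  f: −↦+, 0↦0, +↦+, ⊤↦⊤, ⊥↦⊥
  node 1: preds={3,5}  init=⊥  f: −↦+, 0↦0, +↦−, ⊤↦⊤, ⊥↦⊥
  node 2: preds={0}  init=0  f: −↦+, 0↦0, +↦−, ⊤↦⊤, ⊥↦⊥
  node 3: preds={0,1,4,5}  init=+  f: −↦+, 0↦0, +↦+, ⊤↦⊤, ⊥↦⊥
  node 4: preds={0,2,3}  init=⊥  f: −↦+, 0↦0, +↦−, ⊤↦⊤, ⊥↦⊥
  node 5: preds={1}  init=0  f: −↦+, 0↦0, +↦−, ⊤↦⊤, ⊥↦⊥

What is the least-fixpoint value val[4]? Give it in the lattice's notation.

Worklist (12 pops):
  #1 pop 0: in=0 → 0 (was ⊥); enqueue []
  #2 pop 1: in=⊤ → ⊤ (was ⊥); enqueue []
  #3 pop 2: in=0 → 0 (no change)
  #4 pop 3: in=⊤ → ⊤ (was +); enqueue [1]
  #5 pop 4: in=⊤ → ⊤ (was ⊥); enqueue [0,3]
  #6 pop 5: in=⊤ → ⊤ (was 0); enqueue []
  #7 pop 1: in=⊤ → ⊤ (no change)
  #8 pop 0: in=⊤ → ⊤ (was 0); enqueue [2,4]
  #9 pop 3: in=⊤ → ⊤ (no change)
  #10 pop 2: in=⊤ → ⊤ (was 0); enqueue [0]
  #11 pop 4: in=⊤ → ⊤ (no change)
  #12 pop 0: in=⊤ → ⊤ (no change)

Fixpoint:
  val[0] = ⊤
  val[1] = ⊤
  val[2] = ⊤
  val[3] = ⊤
  val[4] = ⊤
  val[5] = ⊤

⊤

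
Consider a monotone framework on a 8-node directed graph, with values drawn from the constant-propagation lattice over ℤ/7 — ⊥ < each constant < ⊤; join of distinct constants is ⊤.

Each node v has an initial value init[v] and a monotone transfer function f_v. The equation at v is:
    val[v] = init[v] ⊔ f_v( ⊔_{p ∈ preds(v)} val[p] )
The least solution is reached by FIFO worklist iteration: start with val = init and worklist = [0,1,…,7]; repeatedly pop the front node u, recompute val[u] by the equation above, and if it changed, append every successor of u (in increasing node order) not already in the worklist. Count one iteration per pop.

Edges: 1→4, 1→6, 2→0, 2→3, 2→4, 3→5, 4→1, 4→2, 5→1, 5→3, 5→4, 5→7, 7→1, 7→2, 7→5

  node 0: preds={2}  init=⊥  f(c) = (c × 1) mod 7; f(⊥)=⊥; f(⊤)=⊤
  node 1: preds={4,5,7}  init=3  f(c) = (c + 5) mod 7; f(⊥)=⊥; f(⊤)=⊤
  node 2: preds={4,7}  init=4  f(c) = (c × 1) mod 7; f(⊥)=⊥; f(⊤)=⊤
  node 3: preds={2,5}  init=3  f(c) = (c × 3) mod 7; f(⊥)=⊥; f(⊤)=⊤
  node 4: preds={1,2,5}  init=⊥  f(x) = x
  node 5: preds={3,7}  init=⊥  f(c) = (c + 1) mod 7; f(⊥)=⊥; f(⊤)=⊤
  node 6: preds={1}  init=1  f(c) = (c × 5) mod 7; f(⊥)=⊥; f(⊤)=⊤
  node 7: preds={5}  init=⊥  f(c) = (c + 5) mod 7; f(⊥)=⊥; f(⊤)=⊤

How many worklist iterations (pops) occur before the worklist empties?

15

Worklist (15 pops):
  #1 pop 0: in=4 → 4 (was ⊥); enqueue []
  #2 pop 1: in=⊥ → 3 (no change)
  #3 pop 2: in=⊥ → 4 (no change)
  #4 pop 3: in=4 → ⊤ (was 3); enqueue []
  #5 pop 4: in=⊤ → ⊤ (was ⊥); enqueue [1,2]
  #6 pop 5: in=⊤ → ⊤ (was ⊥); enqueue [3,4]
  #7 pop 6: in=3 → 1 (no change)
  #8 pop 7: in=⊤ → ⊤ (was ⊥); enqueue [5]
  #9 pop 1: in=⊤ → ⊤ (was 3); enqueue [6]
  #10 pop 2: in=⊤ → ⊤ (was 4); enqueue [0]
  #11 pop 3: in=⊤ → ⊤ (no change)
  #12 pop 4: in=⊤ → ⊤ (no change)
  #13 pop 5: in=⊤ → ⊤ (no change)
  #14 pop 6: in=⊤ → ⊤ (was 1); enqueue []
  #15 pop 0: in=⊤ → ⊤ (was 4); enqueue []

Fixpoint:
  val[0] = ⊤
  val[1] = ⊤
  val[2] = ⊤
  val[3] = ⊤
  val[4] = ⊤
  val[5] = ⊤
  val[6] = ⊤
  val[7] = ⊤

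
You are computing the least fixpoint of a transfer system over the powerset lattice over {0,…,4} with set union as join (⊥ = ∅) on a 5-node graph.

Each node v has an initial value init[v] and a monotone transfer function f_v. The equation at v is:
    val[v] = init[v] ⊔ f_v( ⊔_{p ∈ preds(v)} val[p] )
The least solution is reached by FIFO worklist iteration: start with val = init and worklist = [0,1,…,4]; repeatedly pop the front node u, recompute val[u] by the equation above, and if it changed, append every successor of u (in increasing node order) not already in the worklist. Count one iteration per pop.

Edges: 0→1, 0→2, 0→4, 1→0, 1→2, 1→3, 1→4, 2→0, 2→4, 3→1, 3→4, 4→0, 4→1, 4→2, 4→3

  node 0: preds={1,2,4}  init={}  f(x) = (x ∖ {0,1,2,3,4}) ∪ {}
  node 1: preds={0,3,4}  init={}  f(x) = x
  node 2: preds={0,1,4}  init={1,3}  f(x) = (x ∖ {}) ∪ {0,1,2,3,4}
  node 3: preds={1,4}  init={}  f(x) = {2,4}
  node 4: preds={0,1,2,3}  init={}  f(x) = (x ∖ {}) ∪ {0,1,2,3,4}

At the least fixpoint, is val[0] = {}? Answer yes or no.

yes

Worklist (11 pops):
  #1 pop 0: in={1,3} → {} (no change)
  #2 pop 1: in={} → {} (no change)
  #3 pop 2: in={} → {0,1,2,3,4} (was {1,3}); enqueue [0]
  #4 pop 3: in={} → {2,4} (was {}); enqueue [1]
  #5 pop 4: in={0,1,2,3,4} → {0,1,2,3,4} (was {}); enqueue [2,3]
  #6 pop 0: in={0,1,2,3,4} → {} (no change)
  #7 pop 1: in={0,1,2,3,4} → {0,1,2,3,4} (was {}); enqueue [0,4]
  #8 pop 2: in={0,1,2,3,4} → {0,1,2,3,4} (no change)
  #9 pop 3: in={0,1,2,3,4} → {2,4} (no change)
  #10 pop 0: in={0,1,2,3,4} → {} (no change)
  #11 pop 4: in={0,1,2,3,4} → {0,1,2,3,4} (no change)

Fixpoint:
  val[0] = {}
  val[1] = {0,1,2,3,4}
  val[2] = {0,1,2,3,4}
  val[3] = {2,4}
  val[4] = {0,1,2,3,4}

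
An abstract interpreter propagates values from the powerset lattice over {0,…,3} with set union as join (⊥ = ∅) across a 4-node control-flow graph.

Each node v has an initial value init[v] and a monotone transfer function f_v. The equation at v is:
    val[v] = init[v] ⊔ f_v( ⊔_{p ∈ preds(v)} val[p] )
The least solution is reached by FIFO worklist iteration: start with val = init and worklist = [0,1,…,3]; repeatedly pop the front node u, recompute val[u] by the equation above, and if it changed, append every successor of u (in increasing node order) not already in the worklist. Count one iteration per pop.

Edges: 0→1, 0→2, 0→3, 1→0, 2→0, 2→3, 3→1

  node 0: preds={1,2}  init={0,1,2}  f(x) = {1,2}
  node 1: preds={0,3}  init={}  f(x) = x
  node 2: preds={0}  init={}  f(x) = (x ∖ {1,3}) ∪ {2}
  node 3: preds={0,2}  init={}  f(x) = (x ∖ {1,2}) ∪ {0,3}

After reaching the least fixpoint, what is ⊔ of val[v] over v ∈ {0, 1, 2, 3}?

{0,1,2,3}

Trace (7 dequeues):
  [1] u=0 | in {} | out {0,1,2} | ==
  [2] u=1 | in {0,1,2} | out {0,1,2} | prev {} | push {0}
  [3] u=2 | in {0,1,2} | out {0,2} | prev {} | push {}
  [4] u=3 | in {0,1,2} | out {0,3} | prev {} | push {1}
  [5] u=0 | in {0,1,2} | out {0,1,2} | ==
  [6] u=1 | in {0,1,2,3} | out {0,1,2,3} | prev {0,1,2} | push {0}
  [7] u=0 | in {0,1,2,3} | out {0,1,2} | ==

Converged values:
  [0] {0,1,2}
  [1] {0,1,2,3}
  [2] {0,2}
  [3] {0,3}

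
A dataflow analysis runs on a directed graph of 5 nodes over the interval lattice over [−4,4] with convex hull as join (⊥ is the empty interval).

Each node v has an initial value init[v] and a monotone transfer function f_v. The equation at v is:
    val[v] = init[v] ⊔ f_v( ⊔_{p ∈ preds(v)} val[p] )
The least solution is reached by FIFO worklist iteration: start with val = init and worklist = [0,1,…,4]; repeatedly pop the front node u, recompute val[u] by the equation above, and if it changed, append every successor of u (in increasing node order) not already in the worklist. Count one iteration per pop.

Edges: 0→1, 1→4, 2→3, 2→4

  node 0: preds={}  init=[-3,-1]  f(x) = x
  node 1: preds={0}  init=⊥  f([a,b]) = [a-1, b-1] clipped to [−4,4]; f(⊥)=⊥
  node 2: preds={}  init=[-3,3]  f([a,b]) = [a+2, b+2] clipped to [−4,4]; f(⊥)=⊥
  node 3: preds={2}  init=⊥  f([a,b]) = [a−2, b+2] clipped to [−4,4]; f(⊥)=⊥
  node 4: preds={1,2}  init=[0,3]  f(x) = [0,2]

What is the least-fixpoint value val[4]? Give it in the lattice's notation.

Iteration log — 5 steps:
  step 1. node 0  ⊔preds=⊥  new=[-3,-1]  stable
  step 2. node 1  ⊔preds=[-3,-1]  new=[-4,-2]  old=⊥  +wl: 
  step 3. node 2  ⊔preds=⊥  new=[-3,3]  stable
  step 4. node 3  ⊔preds=[-3,3]  new=[-4,4]  old=⊥  +wl: 
  step 5. node 4  ⊔preds=[-4,3]  new=[0,3]  stable

Least fixpoint reached:
  node 0: [-3,-1]
  node 1: [-4,-2]
  node 2: [-3,3]
  node 3: [-4,4]
  node 4: [0,3]

[0,3]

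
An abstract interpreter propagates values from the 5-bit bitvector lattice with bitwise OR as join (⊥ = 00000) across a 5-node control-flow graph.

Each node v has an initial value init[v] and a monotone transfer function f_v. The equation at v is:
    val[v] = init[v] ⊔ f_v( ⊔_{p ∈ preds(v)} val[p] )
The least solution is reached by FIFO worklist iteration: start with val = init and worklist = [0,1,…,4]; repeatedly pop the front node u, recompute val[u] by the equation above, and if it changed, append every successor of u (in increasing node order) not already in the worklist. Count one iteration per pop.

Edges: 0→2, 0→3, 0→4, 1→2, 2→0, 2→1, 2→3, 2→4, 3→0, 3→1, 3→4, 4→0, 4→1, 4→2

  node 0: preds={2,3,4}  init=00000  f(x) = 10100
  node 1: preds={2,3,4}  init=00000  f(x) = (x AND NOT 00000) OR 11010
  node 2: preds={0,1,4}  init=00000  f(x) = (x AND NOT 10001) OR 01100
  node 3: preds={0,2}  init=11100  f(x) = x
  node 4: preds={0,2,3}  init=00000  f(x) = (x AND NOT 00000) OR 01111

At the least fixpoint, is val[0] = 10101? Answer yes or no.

no

Iteration log — 8 steps:
  step 1. node 0  ⊔preds=11100  new=10100  old=00000  +wl: 
  step 2. node 1  ⊔preds=11100  new=11110  old=00000  +wl: 
  step 3. node 2  ⊔preds=11110  new=01110  old=00000  +wl: 0,1
  step 4. node 3  ⊔preds=11110  new=11110  old=11100  +wl: 
  step 5. node 4  ⊔preds=11110  new=11111  old=00000  +wl: 2
  step 6. node 0  ⊔preds=11111  new=10100  stable
  step 7. node 1  ⊔preds=11111  new=11111  old=11110  +wl: 
  step 8. node 2  ⊔preds=11111  new=01110  stable

Least fixpoint reached:
  node 0: 10100
  node 1: 11111
  node 2: 01110
  node 3: 11110
  node 4: 11111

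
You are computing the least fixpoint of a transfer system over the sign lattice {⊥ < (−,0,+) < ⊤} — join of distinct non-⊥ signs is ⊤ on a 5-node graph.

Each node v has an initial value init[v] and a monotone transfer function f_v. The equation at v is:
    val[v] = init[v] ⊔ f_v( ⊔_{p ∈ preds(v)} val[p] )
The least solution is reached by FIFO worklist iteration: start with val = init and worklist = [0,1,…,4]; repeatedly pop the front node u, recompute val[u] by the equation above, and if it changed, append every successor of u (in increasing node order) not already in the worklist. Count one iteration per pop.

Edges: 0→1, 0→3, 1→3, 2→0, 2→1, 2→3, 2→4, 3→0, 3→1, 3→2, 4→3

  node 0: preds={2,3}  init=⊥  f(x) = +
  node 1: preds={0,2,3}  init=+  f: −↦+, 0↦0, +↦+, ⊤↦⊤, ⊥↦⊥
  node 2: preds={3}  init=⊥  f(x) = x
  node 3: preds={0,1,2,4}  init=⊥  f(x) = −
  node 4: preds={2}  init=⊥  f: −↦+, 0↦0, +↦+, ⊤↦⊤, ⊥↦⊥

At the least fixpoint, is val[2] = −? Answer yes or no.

Iteration log — 13 steps:
  step 1. node 0  ⊔preds=⊥  new=+  old=⊥  +wl: 
  step 2. node 1  ⊔preds=+  new=+  stable
  step 3. node 2  ⊔preds=⊥  new=⊥  stable
  step 4. node 3  ⊔preds=+  new=−  old=⊥  +wl: 0,1,2
  step 5. node 4  ⊔preds=⊥  new=⊥  stable
  step 6. node 0  ⊔preds=−  new=+  stable
  step 7. node 1  ⊔preds=⊤  new=⊤  old=+  +wl: 3
  step 8. node 2  ⊔preds=−  new=−  old=⊥  +wl: 0,1,4
  step 9. node 3  ⊔preds=⊤  new=−  stable
  step 10. node 0  ⊔preds=−  new=+  stable
  step 11. node 1  ⊔preds=⊤  new=⊤  stable
  step 12. node 4  ⊔preds=−  new=+  old=⊥  +wl: 3
  step 13. node 3  ⊔preds=⊤  new=−  stable

Least fixpoint reached:
  node 0: +
  node 1: ⊤
  node 2: −
  node 3: −
  node 4: +

yes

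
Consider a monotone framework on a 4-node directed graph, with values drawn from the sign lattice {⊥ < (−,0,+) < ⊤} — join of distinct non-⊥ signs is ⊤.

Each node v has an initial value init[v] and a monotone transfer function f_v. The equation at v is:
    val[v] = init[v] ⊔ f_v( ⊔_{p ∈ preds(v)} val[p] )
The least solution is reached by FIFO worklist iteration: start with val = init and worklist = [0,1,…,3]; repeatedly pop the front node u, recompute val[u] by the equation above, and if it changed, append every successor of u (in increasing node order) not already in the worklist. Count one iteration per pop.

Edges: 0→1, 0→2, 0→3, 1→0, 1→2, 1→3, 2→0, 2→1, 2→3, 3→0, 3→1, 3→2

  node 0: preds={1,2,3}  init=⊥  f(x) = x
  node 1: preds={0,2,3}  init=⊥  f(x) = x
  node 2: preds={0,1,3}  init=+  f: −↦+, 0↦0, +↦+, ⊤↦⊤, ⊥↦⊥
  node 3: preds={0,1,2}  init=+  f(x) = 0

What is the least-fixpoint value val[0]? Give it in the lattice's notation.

Trace (10 dequeues):
  [1] u=0 | in + | out + | prev ⊥ | push {}
  [2] u=1 | in + | out + | prev ⊥ | push {0}
  [3] u=2 | in + | out + | ==
  [4] u=3 | in + | out ⊤ | prev + | push {1,2}
  [5] u=0 | in ⊤ | out ⊤ | prev + | push {3}
  [6] u=1 | in ⊤ | out ⊤ | prev + | push {0}
  [7] u=2 | in ⊤ | out ⊤ | prev + | push {1}
  [8] u=3 | in ⊤ | out ⊤ | ==
  [9] u=0 | in ⊤ | out ⊤ | ==
  [10] u=1 | in ⊤ | out ⊤ | ==

Converged values:
  [0] ⊤
  [1] ⊤
  [2] ⊤
  [3] ⊤

⊤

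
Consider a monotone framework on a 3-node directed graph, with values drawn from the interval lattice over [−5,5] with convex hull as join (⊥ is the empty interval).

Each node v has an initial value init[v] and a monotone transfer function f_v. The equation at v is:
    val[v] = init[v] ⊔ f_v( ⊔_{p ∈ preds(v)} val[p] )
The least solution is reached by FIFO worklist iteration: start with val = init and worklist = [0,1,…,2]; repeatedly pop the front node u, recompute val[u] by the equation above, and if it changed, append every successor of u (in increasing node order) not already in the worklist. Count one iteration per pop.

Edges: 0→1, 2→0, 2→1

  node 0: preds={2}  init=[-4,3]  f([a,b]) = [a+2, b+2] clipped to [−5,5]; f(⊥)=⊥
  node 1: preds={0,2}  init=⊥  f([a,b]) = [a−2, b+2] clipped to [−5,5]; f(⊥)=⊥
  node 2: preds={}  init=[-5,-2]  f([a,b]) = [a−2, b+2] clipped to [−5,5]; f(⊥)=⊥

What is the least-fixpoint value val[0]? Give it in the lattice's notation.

Trace (3 dequeues):
  [1] u=0 | in [-5,-2] | out [-4,3] | ==
  [2] u=1 | in [-5,3] | out [-5,5] | prev ⊥ | push {}
  [3] u=2 | in ⊥ | out [-5,-2] | ==

Converged values:
  [0] [-4,3]
  [1] [-5,5]
  [2] [-5,-2]

[-4,3]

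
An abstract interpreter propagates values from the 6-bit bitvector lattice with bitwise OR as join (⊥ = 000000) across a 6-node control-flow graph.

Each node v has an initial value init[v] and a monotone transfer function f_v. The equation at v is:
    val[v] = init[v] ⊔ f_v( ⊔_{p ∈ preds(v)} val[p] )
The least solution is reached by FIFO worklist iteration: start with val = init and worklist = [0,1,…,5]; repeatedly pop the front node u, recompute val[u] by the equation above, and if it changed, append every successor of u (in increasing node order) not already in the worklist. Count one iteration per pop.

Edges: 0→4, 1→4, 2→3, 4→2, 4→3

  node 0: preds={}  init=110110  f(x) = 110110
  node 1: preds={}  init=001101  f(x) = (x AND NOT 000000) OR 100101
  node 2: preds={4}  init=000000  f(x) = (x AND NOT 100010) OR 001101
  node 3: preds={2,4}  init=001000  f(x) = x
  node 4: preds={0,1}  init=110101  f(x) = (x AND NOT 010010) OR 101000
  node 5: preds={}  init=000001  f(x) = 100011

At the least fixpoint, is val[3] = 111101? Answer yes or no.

Trace (8 dequeues):
  [1] u=0 | in 000000 | out 110110 | ==
  [2] u=1 | in 000000 | out 101101 | prev 001101 | push {}
  [3] u=2 | in 110101 | out 011101 | prev 000000 | push {}
  [4] u=3 | in 111101 | out 111101 | prev 001000 | push {}
  [5] u=4 | in 111111 | out 111101 | prev 110101 | push {2,3}
  [6] u=5 | in 000000 | out 100011 | prev 000001 | push {}
  [7] u=2 | in 111101 | out 011101 | ==
  [8] u=3 | in 111101 | out 111101 | ==

Converged values:
  [0] 110110
  [1] 101101
  [2] 011101
  [3] 111101
  [4] 111101
  [5] 100011

yes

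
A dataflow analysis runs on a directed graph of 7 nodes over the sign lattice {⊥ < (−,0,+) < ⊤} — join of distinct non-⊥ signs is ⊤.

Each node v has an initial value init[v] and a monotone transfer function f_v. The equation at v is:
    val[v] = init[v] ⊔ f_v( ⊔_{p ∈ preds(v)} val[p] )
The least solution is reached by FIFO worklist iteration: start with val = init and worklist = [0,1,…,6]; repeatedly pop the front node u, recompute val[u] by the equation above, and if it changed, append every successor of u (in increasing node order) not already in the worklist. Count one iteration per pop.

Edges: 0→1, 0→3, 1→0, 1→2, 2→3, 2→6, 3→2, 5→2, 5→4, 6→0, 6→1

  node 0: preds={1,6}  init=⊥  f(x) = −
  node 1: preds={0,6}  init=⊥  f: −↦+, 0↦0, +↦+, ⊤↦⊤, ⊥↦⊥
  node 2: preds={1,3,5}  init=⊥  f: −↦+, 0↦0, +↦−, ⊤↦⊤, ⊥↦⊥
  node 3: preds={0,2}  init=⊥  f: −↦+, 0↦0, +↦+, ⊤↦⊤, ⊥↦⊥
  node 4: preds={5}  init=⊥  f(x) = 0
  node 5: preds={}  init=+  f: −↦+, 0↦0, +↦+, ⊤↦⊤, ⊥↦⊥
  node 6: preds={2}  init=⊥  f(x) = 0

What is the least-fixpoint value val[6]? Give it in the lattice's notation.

Iteration log — 15 steps:
  step 1. node 0  ⊔preds=⊥  new=−  old=⊥  +wl: 
  step 2. node 1  ⊔preds=−  new=+  old=⊥  +wl: 0
  step 3. node 2  ⊔preds=+  new=−  old=⊥  +wl: 
  step 4. node 3  ⊔preds=−  new=+  old=⊥  +wl: 2
  step 5. node 4  ⊔preds=+  new=0  old=⊥  +wl: 
  step 6. node 5  ⊔preds=⊥  new=+  stable
  step 7. node 6  ⊔preds=−  new=0  old=⊥  +wl: 1
  step 8. node 0  ⊔preds=⊤  new=−  stable
  step 9. node 2  ⊔preds=+  new=−  stable
  step 10. node 1  ⊔preds=⊤  new=⊤  old=+  +wl: 0,2
  step 11. node 0  ⊔preds=⊤  new=−  stable
  step 12. node 2  ⊔preds=⊤  new=⊤  old=−  +wl: 3,6
  step 13. node 3  ⊔preds=⊤  new=⊤  old=+  +wl: 2
  step 14. node 6  ⊔preds=⊤  new=0  stable
  step 15. node 2  ⊔preds=⊤  new=⊤  stable

Least fixpoint reached:
  node 0: −
  node 1: ⊤
  node 2: ⊤
  node 3: ⊤
  node 4: 0
  node 5: +
  node 6: 0

0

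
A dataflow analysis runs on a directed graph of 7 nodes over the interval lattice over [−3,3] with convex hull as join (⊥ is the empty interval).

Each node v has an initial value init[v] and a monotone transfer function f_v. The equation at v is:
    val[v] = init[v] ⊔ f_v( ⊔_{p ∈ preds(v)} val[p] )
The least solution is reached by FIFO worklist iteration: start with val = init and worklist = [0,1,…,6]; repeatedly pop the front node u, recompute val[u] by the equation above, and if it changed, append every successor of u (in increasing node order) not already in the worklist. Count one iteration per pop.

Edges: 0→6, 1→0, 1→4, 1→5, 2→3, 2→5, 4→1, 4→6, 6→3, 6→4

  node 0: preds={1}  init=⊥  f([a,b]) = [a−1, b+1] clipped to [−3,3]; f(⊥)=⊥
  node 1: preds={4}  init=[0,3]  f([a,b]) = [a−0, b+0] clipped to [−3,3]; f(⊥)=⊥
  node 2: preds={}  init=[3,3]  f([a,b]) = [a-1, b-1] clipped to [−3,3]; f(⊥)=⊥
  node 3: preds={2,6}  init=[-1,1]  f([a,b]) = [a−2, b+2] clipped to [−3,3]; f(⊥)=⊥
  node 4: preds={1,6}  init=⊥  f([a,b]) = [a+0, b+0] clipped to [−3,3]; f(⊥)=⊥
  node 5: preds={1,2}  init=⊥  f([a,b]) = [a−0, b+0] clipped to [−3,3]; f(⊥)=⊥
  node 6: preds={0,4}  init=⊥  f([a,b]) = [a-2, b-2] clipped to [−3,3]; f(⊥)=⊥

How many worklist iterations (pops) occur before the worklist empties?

16

Trace (16 dequeues):
  [1] u=0 | in [0,3] | out [-1,3] | prev ⊥ | push {}
  [2] u=1 | in ⊥ | out [0,3] | ==
  [3] u=2 | in ⊥ | out [3,3] | ==
  [4] u=3 | in [3,3] | out [-1,3] | prev [-1,1] | push {}
  [5] u=4 | in [0,3] | out [0,3] | prev ⊥ | push {1}
  [6] u=5 | in [0,3] | out [0,3] | prev ⊥ | push {}
  [7] u=6 | in [-1,3] | out [-3,1] | prev ⊥ | push {3,4}
  [8] u=1 | in [0,3] | out [0,3] | ==
  [9] u=3 | in [-3,3] | out [-3,3] | prev [-1,3] | push {}
  [10] u=4 | in [-3,3] | out [-3,3] | prev [0,3] | push {1,6}
  [11] u=1 | in [-3,3] | out [-3,3] | prev [0,3] | push {0,4,5}
  [12] u=6 | in [-3,3] | out [-3,1] | ==
  [13] u=0 | in [-3,3] | out [-3,3] | prev [-1,3] | push {6}
  [14] u=4 | in [-3,3] | out [-3,3] | ==
  [15] u=5 | in [-3,3] | out [-3,3] | prev [0,3] | push {}
  [16] u=6 | in [-3,3] | out [-3,1] | ==

Converged values:
  [0] [-3,3]
  [1] [-3,3]
  [2] [3,3]
  [3] [-3,3]
  [4] [-3,3]
  [5] [-3,3]
  [6] [-3,1]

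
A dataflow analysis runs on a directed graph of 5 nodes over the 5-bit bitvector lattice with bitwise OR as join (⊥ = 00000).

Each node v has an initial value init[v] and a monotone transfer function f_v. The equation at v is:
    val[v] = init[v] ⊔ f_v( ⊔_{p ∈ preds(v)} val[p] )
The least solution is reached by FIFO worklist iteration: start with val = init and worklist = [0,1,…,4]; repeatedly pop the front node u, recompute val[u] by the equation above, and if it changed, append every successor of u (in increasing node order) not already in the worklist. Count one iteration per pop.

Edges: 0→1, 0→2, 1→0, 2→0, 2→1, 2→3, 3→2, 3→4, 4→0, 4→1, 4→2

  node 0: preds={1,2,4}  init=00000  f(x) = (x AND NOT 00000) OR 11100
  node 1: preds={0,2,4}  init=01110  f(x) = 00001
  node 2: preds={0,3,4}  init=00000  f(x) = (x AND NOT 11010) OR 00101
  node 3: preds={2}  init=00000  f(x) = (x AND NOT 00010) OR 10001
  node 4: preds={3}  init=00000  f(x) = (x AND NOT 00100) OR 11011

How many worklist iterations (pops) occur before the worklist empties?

Iteration log — 8 steps:
  step 1. node 0  ⊔preds=01110  new=11110  old=00000  +wl: 
  step 2. node 1  ⊔preds=11110  new=01111  old=01110  +wl: 0
  step 3. node 2  ⊔preds=11110  new=00101  old=00000  +wl: 1
  step 4. node 3  ⊔preds=00101  new=10101  old=00000  +wl: 2
  step 5. node 4  ⊔preds=10101  new=11011  old=00000  +wl: 
  step 6. node 0  ⊔preds=11111  new=11111  old=11110  +wl: 
  step 7. node 1  ⊔preds=11111  new=01111  stable
  step 8. node 2  ⊔preds=11111  new=00101  stable

Least fixpoint reached:
  node 0: 11111
  node 1: 01111
  node 2: 00101
  node 3: 10101
  node 4: 11011

8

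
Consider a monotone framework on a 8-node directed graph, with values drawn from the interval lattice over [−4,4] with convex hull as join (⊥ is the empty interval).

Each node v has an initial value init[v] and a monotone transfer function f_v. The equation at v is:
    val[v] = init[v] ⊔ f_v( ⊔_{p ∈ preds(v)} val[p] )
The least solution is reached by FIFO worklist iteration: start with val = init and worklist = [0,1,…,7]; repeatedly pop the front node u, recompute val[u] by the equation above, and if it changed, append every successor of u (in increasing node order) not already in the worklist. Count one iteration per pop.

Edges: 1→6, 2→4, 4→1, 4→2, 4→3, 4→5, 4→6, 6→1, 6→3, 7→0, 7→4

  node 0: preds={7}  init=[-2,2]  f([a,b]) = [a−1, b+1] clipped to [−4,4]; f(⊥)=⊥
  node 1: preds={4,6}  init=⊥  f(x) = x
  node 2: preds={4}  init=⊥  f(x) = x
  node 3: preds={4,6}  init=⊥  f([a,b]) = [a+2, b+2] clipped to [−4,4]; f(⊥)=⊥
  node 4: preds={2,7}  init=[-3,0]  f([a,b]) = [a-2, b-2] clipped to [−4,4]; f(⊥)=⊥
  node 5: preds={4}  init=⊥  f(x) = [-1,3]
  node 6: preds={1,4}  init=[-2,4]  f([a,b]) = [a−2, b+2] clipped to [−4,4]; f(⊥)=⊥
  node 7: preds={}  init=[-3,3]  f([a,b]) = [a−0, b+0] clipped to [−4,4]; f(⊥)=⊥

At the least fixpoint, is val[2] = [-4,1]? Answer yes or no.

yes

Trace (13 dequeues):
  [1] u=0 | in [-3,3] | out [-4,4] | prev [-2,2] | push {}
  [2] u=1 | in [-3,4] | out [-3,4] | prev ⊥ | push {}
  [3] u=2 | in [-3,0] | out [-3,0] | prev ⊥ | push {}
  [4] u=3 | in [-3,4] | out [-1,4] | prev ⊥ | push {}
  [5] u=4 | in [-3,3] | out [-4,1] | prev [-3,0] | push {1,2,3}
  [6] u=5 | in [-4,1] | out [-1,3] | prev ⊥ | push {}
  [7] u=6 | in [-4,4] | out [-4,4] | prev [-2,4] | push {}
  [8] u=7 | in ⊥ | out [-3,3] | ==
  [9] u=1 | in [-4,4] | out [-4,4] | prev [-3,4] | push {6}
  [10] u=2 | in [-4,1] | out [-4,1] | prev [-3,0] | push {4}
  [11] u=3 | in [-4,4] | out [-2,4] | prev [-1,4] | push {}
  [12] u=6 | in [-4,4] | out [-4,4] | ==
  [13] u=4 | in [-4,3] | out [-4,1] | ==

Converged values:
  [0] [-4,4]
  [1] [-4,4]
  [2] [-4,1]
  [3] [-2,4]
  [4] [-4,1]
  [5] [-1,3]
  [6] [-4,4]
  [7] [-3,3]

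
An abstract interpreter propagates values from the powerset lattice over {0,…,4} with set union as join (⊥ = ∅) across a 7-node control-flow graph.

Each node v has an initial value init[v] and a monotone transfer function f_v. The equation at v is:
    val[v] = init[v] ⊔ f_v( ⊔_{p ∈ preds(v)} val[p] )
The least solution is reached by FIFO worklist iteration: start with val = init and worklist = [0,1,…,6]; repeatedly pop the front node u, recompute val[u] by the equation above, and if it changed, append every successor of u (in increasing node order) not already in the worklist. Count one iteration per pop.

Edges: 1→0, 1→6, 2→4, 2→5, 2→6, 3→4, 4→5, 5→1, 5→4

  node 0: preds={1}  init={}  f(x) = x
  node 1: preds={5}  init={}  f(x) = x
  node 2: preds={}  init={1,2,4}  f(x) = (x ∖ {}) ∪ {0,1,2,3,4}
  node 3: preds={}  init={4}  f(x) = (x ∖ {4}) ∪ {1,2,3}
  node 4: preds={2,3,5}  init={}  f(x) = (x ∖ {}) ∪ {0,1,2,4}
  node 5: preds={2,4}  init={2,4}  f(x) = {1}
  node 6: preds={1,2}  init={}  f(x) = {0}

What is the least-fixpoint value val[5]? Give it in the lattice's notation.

Worklist (12 pops):
  #1 pop 0: in={} → {} (no change)
  #2 pop 1: in={2,4} → {2,4} (was {}); enqueue [0]
  #3 pop 2: in={} → {0,1,2,3,4} (was {1,2,4}); enqueue []
  #4 pop 3: in={} → {1,2,3,4} (was {4}); enqueue []
  #5 pop 4: in={0,1,2,3,4} → {0,1,2,3,4} (was {}); enqueue []
  #6 pop 5: in={0,1,2,3,4} → {1,2,4} (was {2,4}); enqueue [1,4]
  #7 pop 6: in={0,1,2,3,4} → {0} (was {}); enqueue []
  #8 pop 0: in={2,4} → {2,4} (was {}); enqueue []
  #9 pop 1: in={1,2,4} → {1,2,4} (was {2,4}); enqueue [0,6]
  #10 pop 4: in={0,1,2,3,4} → {0,1,2,3,4} (no change)
  #11 pop 0: in={1,2,4} → {1,2,4} (was {2,4}); enqueue []
  #12 pop 6: in={0,1,2,3,4} → {0} (no change)

Fixpoint:
  val[0] = {1,2,4}
  val[1] = {1,2,4}
  val[2] = {0,1,2,3,4}
  val[3] = {1,2,3,4}
  val[4] = {0,1,2,3,4}
  val[5] = {1,2,4}
  val[6] = {0}

{1,2,4}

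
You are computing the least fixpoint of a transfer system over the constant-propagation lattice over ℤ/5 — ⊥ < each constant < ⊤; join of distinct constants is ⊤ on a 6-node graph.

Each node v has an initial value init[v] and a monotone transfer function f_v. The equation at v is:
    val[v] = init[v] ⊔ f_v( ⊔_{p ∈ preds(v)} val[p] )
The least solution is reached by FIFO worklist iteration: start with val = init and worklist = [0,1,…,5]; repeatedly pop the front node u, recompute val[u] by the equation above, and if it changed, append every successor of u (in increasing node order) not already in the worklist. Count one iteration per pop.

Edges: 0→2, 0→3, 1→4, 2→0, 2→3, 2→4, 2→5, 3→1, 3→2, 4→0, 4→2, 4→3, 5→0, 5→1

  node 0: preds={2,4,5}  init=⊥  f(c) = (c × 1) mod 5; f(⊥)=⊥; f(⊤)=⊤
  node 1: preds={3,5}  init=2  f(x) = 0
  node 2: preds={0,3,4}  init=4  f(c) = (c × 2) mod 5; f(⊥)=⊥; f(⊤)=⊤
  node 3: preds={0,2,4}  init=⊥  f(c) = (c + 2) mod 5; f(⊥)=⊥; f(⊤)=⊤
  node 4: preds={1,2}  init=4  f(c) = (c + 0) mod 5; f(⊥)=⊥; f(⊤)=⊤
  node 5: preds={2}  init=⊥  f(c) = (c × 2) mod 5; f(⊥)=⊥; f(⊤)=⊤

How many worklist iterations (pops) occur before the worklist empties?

Iteration log — 10 steps:
  step 1. node 0  ⊔preds=4  new=4  old=⊥  +wl: 
  step 2. node 1  ⊔preds=⊥  new=⊤  old=2  +wl: 
  step 3. node 2  ⊔preds=4  new=⊤  old=4  +wl: 0
  step 4. node 3  ⊔preds=⊤  new=⊤  old=⊥  +wl: 1,2
  step 5. node 4  ⊔preds=⊤  new=⊤  old=4  +wl: 3
  step 6. node 5  ⊔preds=⊤  new=⊤  old=⊥  +wl: 
  step 7. node 0  ⊔preds=⊤  new=⊤  old=4  +wl: 
  step 8. node 1  ⊔preds=⊤  new=⊤  stable
  step 9. node 2  ⊔preds=⊤  new=⊤  stable
  step 10. node 3  ⊔preds=⊤  new=⊤  stable

Least fixpoint reached:
  node 0: ⊤
  node 1: ⊤
  node 2: ⊤
  node 3: ⊤
  node 4: ⊤
  node 5: ⊤

10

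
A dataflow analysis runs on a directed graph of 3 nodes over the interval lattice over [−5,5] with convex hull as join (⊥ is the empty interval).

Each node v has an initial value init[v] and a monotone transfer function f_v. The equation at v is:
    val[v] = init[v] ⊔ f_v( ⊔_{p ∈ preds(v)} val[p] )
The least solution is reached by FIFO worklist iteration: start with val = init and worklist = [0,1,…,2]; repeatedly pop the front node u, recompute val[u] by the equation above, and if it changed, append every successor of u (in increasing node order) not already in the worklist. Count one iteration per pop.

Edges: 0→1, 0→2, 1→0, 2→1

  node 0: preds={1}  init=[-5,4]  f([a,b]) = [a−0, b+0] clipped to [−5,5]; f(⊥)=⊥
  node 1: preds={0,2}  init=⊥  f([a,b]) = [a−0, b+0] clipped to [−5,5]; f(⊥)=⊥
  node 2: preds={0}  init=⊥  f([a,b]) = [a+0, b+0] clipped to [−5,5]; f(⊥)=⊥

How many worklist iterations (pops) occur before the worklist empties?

5

Worklist (5 pops):
  #1 pop 0: in=⊥ → [-5,4] (no change)
  #2 pop 1: in=[-5,4] → [-5,4] (was ⊥); enqueue [0]
  #3 pop 2: in=[-5,4] → [-5,4] (was ⊥); enqueue [1]
  #4 pop 0: in=[-5,4] → [-5,4] (no change)
  #5 pop 1: in=[-5,4] → [-5,4] (no change)

Fixpoint:
  val[0] = [-5,4]
  val[1] = [-5,4]
  val[2] = [-5,4]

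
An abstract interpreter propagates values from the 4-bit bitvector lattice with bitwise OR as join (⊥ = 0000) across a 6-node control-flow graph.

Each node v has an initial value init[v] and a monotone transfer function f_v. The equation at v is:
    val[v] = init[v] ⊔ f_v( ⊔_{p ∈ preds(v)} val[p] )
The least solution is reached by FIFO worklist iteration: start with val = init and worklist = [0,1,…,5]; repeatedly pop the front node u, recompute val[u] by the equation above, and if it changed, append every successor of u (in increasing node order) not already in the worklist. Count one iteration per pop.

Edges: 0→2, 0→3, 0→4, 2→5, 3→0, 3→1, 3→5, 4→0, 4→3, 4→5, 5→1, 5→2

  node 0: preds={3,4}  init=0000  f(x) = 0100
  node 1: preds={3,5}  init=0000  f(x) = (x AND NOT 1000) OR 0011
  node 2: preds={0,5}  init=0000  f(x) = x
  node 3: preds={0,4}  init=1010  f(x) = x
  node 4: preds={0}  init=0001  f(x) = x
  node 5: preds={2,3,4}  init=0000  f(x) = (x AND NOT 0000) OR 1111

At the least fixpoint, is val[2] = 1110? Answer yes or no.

Trace (11 dequeues):
  [1] u=0 | in 1011 | out 0100 | prev 0000 | push {}
  [2] u=1 | in 1010 | out 0011 | prev 0000 | push {}
  [3] u=2 | in 0100 | out 0100 | prev 0000 | push {}
  [4] u=3 | in 0101 | out 1111 | prev 1010 | push {0,1}
  [5] u=4 | in 0100 | out 0101 | prev 0001 | push {3}
  [6] u=5 | in 1111 | out 1111 | prev 0000 | push {2}
  [7] u=0 | in 1111 | out 0100 | ==
  [8] u=1 | in 1111 | out 0111 | prev 0011 | push {}
  [9] u=3 | in 0101 | out 1111 | ==
  [10] u=2 | in 1111 | out 1111 | prev 0100 | push {5}
  [11] u=5 | in 1111 | out 1111 | ==

Converged values:
  [0] 0100
  [1] 0111
  [2] 1111
  [3] 1111
  [4] 0101
  [5] 1111

no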